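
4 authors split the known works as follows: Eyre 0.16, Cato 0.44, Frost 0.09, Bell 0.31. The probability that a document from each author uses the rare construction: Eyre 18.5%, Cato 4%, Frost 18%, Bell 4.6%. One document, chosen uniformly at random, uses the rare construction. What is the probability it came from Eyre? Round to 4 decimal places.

Prior × likelihood for each hypothesis:
  Eyre: 0.16 × 0.185 = 0.0296
  Cato: 0.44 × 0.04 = 0.0176
  Frost: 0.09 × 0.18 = 0.0162
  Bell: 0.31 × 0.046 = 0.01426
Normalizing constant = 0.07766.
P(Eyre | evidence) = 0.0296 / 0.07766 ≈ 0.3811.

0.3811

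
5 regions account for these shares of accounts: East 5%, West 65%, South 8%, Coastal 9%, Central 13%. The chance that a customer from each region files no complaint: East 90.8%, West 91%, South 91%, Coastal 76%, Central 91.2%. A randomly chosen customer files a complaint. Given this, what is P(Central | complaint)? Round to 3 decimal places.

0.111

Taking complements, P(complaint | each) = East 0.092, West 0.09, South 0.09, Coastal 0.24, Central 0.088.
Compute prior × likelihood for every hypothesis:
  East: 0.05 × 0.092 = 0.0046
  West: 0.65 × 0.09 = 0.0585
  South: 0.08 × 0.09 = 0.0072
  Coastal: 0.09 × 0.24 = 0.0216
  Central: 0.13 × 0.088 = 0.01144
Sum = 0.10334.
P(Central | evidence) = 0.01144 / 0.10334 ≈ 0.111.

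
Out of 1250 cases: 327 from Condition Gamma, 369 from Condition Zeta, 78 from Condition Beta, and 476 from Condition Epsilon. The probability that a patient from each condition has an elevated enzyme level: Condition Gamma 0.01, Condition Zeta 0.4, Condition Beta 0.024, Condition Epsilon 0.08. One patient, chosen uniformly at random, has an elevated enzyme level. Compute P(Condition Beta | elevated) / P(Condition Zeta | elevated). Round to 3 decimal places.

Unnormalized posteriors (prior × likelihood):
  Condition Gamma: 0.2616 × 0.01 = 0.002616
  Condition Zeta: 0.2952 × 0.4 = 0.11808
  Condition Beta: 0.0624 × 0.024 = 0.0014976
  Condition Epsilon: 0.3808 × 0.08 = 0.030464
Normalizing constant = 0.1526576.
The ratio is 0.0014976 / 0.11808 (the normalizer cancels) = 0.013.

0.013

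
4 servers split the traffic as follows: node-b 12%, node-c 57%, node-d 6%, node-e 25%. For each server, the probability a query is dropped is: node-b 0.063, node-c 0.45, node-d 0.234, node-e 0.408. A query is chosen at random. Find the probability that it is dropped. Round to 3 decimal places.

By Bayes' rule, posterior ∝ prior × likelihood:
  node-b: 0.12 × 0.063 = 0.00756
  node-c: 0.57 × 0.45 = 0.2565
  node-d: 0.06 × 0.234 = 0.01404
  node-e: 0.25 × 0.408 = 0.102
P(dropped) = 0.00756 + 0.2565 + 0.01404 + 0.102 = 0.3801 → 0.380.

0.380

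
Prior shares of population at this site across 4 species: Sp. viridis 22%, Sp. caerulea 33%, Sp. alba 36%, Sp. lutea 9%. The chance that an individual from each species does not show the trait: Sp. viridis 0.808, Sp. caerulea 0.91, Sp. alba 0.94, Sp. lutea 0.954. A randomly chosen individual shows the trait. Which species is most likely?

Taking complements, P(trait | each) = Sp. viridis 0.192, Sp. caerulea 0.09, Sp. alba 0.06, Sp. lutea 0.046.
By Bayes' rule, posterior ∝ prior × likelihood:
  Sp. viridis: 0.22 × 0.192 = 0.04224
  Sp. caerulea: 0.33 × 0.09 = 0.0297
  Sp. alba: 0.36 × 0.06 = 0.0216
  Sp. lutea: 0.09 × 0.046 = 0.00414
Sum = 0.09768.
Largest term belongs to Sp. viridis, so Sp. viridis is most probable.

Sp. viridis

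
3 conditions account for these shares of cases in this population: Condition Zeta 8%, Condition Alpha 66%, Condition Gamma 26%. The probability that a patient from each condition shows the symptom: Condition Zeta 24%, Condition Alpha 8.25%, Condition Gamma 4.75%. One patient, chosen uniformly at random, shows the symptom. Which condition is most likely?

Compute prior × likelihood for every hypothesis:
  Condition Zeta: 0.08 × 0.24 = 0.0192
  Condition Alpha: 0.66 × 0.0825 = 0.05445
  Condition Gamma: 0.26 × 0.0475 = 0.01235
Total = 0.086.
Largest term belongs to Condition Alpha, so Condition Alpha is most probable.

Condition Alpha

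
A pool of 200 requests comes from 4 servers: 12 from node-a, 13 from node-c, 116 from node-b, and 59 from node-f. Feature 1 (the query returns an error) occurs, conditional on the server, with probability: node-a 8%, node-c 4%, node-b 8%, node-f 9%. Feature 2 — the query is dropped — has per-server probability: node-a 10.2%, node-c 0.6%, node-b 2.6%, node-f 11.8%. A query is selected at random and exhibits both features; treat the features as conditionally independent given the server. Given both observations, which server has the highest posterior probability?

Prior × likelihood for each hypothesis:
  node-a: 0.06 × 0.08 × 0.102 = 0.0004896
  node-c: 0.065 × 0.04 × 0.006 = 0.0000156
  node-b: 0.58 × 0.08 × 0.026 = 0.0012064
  node-f: 0.295 × 0.09 × 0.118 = 0.0031329
Total = 0.0048445.
Largest term belongs to node-f, so node-f is most probable.

node-f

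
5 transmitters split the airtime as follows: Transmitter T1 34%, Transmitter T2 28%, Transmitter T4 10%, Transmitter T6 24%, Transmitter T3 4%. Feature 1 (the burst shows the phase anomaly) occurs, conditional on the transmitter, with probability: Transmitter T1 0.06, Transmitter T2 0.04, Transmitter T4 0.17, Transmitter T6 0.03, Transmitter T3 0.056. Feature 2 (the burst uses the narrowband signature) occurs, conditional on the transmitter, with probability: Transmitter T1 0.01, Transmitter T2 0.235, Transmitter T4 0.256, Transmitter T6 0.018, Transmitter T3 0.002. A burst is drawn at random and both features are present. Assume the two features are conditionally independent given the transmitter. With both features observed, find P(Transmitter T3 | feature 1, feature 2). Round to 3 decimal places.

Compute prior × likelihood for every hypothesis:
  Transmitter T1: 0.34 × 0.06 × 0.01 = 0.000204
  Transmitter T2: 0.28 × 0.04 × 0.235 = 0.002632
  Transmitter T4: 0.1 × 0.17 × 0.256 = 0.004352
  Transmitter T6: 0.24 × 0.03 × 0.018 = 0.0001296
  Transmitter T3: 0.04 × 0.056 × 0.002 = 0.00000448
Total = 0.00732208.
P(Transmitter T3 | evidence) = 0.00000448 / 0.00732208 ≈ 0.001.

0.001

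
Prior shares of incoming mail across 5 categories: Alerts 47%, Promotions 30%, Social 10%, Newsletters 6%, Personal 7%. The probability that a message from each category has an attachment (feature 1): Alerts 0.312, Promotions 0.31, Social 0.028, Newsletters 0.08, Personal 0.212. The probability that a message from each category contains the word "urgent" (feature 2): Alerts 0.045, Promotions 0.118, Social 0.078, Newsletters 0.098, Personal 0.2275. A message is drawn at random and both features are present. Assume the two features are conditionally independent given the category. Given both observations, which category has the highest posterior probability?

By Bayes' rule, posterior ∝ prior × likelihood:
  Alerts: 0.47 × 0.312 × 0.045 = 0.0065988
  Promotions: 0.3 × 0.31 × 0.118 = 0.010974
  Social: 0.1 × 0.028 × 0.078 = 0.0002184
  Newsletters: 0.06 × 0.08 × 0.098 = 0.0004704
  Personal: 0.07 × 0.212 × 0.2275 = 0.0033761
Total = 0.0216377.
Largest term belongs to Promotions, so Promotions is most probable.

Promotions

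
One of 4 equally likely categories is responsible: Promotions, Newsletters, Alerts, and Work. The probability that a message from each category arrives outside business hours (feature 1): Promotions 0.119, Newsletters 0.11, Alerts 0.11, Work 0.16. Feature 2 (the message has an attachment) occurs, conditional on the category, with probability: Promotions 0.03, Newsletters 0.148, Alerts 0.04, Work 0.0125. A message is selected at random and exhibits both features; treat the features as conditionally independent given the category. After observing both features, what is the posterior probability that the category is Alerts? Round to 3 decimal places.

0.168

Since the prior is uniform, the posterior is proportional to the likelihood:
  Promotions: 0.119 × 0.03 = 0.00357
  Newsletters: 0.11 × 0.148 = 0.01628
  Alerts: 0.11 × 0.04 = 0.0044
  Work: 0.16 × 0.0125 = 0.002
Normalizing constant = 0.02625.
P(Alerts | evidence) = 0.0044 / 0.02625 ≈ 0.168.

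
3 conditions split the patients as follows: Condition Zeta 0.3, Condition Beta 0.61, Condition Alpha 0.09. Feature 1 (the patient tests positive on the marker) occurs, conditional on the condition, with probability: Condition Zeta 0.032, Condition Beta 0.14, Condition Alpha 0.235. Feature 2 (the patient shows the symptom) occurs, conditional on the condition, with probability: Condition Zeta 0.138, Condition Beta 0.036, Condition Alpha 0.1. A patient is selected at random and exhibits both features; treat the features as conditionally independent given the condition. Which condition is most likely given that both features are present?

By Bayes' rule, posterior ∝ prior × likelihood:
  Condition Zeta: 0.3 × 0.032 × 0.138 = 0.0013248
  Condition Beta: 0.61 × 0.14 × 0.036 = 0.0030744
  Condition Alpha: 0.09 × 0.235 × 0.1 = 0.002115
Sum = 0.0065142.
Largest term belongs to Condition Beta, so Condition Beta is most probable.

Condition Beta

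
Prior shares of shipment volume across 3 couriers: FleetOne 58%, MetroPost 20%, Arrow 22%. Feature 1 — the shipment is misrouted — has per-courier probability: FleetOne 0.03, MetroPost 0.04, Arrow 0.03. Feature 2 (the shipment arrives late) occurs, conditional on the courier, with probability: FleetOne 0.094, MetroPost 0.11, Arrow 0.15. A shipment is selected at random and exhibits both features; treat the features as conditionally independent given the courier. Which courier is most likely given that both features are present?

Compute prior × likelihood for every hypothesis:
  FleetOne: 0.58 × 0.03 × 0.094 = 0.0016356
  MetroPost: 0.2 × 0.04 × 0.11 = 0.00088
  Arrow: 0.22 × 0.03 × 0.15 = 0.00099
Total = 0.0035056.
Largest term belongs to FleetOne, so FleetOne is most probable.

FleetOne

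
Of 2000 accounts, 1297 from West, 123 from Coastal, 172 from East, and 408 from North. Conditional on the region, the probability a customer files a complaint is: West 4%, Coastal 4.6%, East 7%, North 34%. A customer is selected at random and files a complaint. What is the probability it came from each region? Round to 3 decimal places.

By Bayes' rule, posterior ∝ prior × likelihood:
  West: 0.6485 × 0.04 = 0.02594
  Coastal: 0.0615 × 0.046 = 0.002829
  East: 0.086 × 0.07 = 0.00602
  North: 0.204 × 0.34 = 0.06936
Normalizing constant = 0.104149.
P(West | complaint) = 0.02594/0.104149 ≈ 0.249
P(Coastal | complaint) = 0.002829/0.104149 ≈ 0.027
P(East | complaint) = 0.00602/0.104149 ≈ 0.058
P(North | complaint) = 0.06936/0.104149 ≈ 0.666
(Check: 0.249+0.027+0.058+0.666 = 1.000.)

West 0.249, Coastal 0.027, East 0.058, North 0.666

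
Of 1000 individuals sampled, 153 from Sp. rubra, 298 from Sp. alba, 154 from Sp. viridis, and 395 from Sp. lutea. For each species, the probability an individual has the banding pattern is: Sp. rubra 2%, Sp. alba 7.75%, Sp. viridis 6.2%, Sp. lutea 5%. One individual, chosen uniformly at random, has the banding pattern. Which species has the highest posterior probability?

Compute prior × likelihood for every hypothesis:
  Sp. rubra: 0.153 × 0.02 = 0.00306
  Sp. alba: 0.298 × 0.0775 = 0.023095
  Sp. viridis: 0.154 × 0.062 = 0.009548
  Sp. lutea: 0.395 × 0.05 = 0.01975
Sum = 0.055453.
Largest term belongs to Sp. alba, so Sp. alba is most probable.

Sp. alba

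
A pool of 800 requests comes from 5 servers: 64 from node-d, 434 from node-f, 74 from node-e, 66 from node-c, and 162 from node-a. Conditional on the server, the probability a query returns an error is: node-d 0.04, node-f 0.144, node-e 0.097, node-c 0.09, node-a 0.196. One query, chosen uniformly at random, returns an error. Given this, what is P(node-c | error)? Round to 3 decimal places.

0.054

Unnormalized posteriors (prior × likelihood):
  node-d: 0.08 × 0.04 = 0.0032
  node-f: 0.5425 × 0.144 = 0.07812
  node-e: 0.0925 × 0.097 = 0.0089725
  node-c: 0.0825 × 0.09 = 0.007425
  node-a: 0.2025 × 0.196 = 0.03969
Total = 0.1374075.
P(node-c | evidence) = 0.007425 / 0.1374075 ≈ 0.054.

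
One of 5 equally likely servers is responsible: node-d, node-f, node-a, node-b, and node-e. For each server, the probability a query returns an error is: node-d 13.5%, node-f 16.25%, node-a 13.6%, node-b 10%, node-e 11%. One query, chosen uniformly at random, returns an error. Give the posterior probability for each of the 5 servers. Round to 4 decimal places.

node-d 0.2098, node-f 0.2525, node-a 0.2113, node-b 0.1554, node-e 0.1709

Since the prior is uniform, the posterior is proportional to the likelihood:
  node-d: 0.135
  node-f: 0.1625
  node-a: 0.136
  node-b: 0.1
  node-e: 0.11
Total = 0.6435.
P(node-d | error) = 0.135/0.6435 ≈ 0.2098
P(node-f | error) = 0.1625/0.6435 ≈ 0.2525
P(node-a | error) = 0.136/0.6435 ≈ 0.2113
P(node-b | error) = 0.1/0.6435 ≈ 0.1554
P(node-e | error) = 0.11/0.6435 ≈ 0.1709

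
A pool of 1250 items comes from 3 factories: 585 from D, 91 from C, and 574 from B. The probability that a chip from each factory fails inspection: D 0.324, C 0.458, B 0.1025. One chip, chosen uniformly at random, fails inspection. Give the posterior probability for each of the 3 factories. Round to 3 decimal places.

Prior × likelihood for each hypothesis:
  D: 0.468 × 0.324 = 0.151632
  C: 0.0728 × 0.458 = 0.0333424
  B: 0.4592 × 0.1025 = 0.047068
Total = 0.2320424.
P(D | nonconforming) = 0.151632/0.2320424 ≈ 0.653
P(C | nonconforming) = 0.0333424/0.2320424 ≈ 0.144
P(B | nonconforming) = 0.047068/0.2320424 ≈ 0.203

D 0.653, C 0.144, B 0.203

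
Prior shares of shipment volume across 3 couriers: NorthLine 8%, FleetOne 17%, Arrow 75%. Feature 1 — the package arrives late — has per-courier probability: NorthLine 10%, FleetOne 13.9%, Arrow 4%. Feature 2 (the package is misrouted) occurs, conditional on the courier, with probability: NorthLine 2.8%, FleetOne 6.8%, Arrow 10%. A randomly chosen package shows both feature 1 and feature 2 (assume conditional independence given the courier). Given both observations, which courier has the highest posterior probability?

Arrow

Unnormalized posteriors (prior × likelihood):
  NorthLine: 0.08 × 0.1 × 0.028 = 0.000224
  FleetOne: 0.17 × 0.139 × 0.068 = 0.00160684
  Arrow: 0.75 × 0.04 × 0.1 = 0.003
Normalizing constant = 0.00483084.
Largest term belongs to Arrow, so Arrow is most probable.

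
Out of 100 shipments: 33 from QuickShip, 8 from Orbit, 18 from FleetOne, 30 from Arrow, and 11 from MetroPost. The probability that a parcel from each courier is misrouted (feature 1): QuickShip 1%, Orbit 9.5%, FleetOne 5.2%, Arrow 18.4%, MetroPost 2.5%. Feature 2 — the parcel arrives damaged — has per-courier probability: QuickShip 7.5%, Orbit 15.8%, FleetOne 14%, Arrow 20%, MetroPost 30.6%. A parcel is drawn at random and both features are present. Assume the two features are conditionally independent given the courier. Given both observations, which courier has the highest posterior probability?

Arrow

Unnormalized posteriors (prior × likelihood):
  QuickShip: 0.33 × 0.01 × 0.075 = 0.0002475
  Orbit: 0.08 × 0.095 × 0.158 = 0.0012008
  FleetOne: 0.18 × 0.052 × 0.14 = 0.0013104
  Arrow: 0.3 × 0.184 × 0.2 = 0.01104
  MetroPost: 0.11 × 0.025 × 0.306 = 0.0008415
Sum = 0.0146402.
Largest term belongs to Arrow, so Arrow is most probable.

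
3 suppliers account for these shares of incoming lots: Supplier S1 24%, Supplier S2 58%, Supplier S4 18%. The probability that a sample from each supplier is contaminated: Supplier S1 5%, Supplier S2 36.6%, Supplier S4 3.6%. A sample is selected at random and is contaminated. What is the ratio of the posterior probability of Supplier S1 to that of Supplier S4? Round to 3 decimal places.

Compute prior × likelihood for every hypothesis:
  Supplier S1: 0.24 × 0.05 = 0.012
  Supplier S2: 0.58 × 0.366 = 0.21228
  Supplier S4: 0.18 × 0.036 = 0.00648
Sum = 0.23076.
The ratio is 0.012 / 0.00648 (the normalizer cancels) = 1.852.

1.852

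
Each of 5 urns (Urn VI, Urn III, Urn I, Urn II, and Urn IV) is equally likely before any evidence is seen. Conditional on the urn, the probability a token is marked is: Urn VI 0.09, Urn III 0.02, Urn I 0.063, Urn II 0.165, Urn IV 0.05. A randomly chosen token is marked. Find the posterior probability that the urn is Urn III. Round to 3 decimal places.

0.052

With a uniform prior (1/5 each), posterior ∝ likelihood:
  Urn VI: 0.09
  Urn III: 0.02
  Urn I: 0.063
  Urn II: 0.165
  Urn IV: 0.05
Normalizing constant = 0.388.
P(Urn III | evidence) = 0.02 / 0.388 ≈ 0.052.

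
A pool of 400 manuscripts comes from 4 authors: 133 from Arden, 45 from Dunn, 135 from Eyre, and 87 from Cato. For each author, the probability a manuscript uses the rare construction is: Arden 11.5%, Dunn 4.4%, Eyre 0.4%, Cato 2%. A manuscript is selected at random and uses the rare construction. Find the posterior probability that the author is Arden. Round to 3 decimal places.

By Bayes' rule, posterior ∝ prior × likelihood:
  Arden: 0.3325 × 0.115 = 0.0382375
  Dunn: 0.1125 × 0.044 = 0.00495
  Eyre: 0.3375 × 0.004 = 0.00135
  Cato: 0.2175 × 0.02 = 0.00435
Normalizing constant = 0.0488875.
P(Arden | evidence) = 0.0382375 / 0.0488875 ≈ 0.782.

0.782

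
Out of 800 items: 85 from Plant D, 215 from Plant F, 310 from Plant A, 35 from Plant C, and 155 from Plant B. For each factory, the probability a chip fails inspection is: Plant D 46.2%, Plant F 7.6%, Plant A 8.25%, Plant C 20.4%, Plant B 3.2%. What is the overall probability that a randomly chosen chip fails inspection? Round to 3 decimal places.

0.117

By Bayes' rule, posterior ∝ prior × likelihood:
  Plant D: 0.10625 × 0.462 = 0.0490875
  Plant F: 0.26875 × 0.076 = 0.020425
  Plant A: 0.3875 × 0.0825 = 0.03196875
  Plant C: 0.04375 × 0.204 = 0.008925
  Plant B: 0.19375 × 0.032 = 0.0062
P(nonconforming) = 0.0490875 + 0.020425 + 0.03196875 + 0.008925 + 0.0062 = 0.11660625 → 0.117.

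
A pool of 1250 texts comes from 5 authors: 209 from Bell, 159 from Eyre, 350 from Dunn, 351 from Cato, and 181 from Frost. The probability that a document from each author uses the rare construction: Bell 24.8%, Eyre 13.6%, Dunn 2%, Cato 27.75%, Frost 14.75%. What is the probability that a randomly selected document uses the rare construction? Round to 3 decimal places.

Compute prior × likelihood for every hypothesis:
  Bell: 0.1672 × 0.248 = 0.0414656
  Eyre: 0.1272 × 0.136 = 0.0172992
  Dunn: 0.28 × 0.02 = 0.0056
  Cato: 0.2808 × 0.2775 = 0.077922
  Frost: 0.1448 × 0.1475 = 0.021358
P(rare-form) = 0.0414656 + 0.0172992 + 0.0056 + 0.077922 + 0.021358 = 0.1636448 → 0.164.

0.164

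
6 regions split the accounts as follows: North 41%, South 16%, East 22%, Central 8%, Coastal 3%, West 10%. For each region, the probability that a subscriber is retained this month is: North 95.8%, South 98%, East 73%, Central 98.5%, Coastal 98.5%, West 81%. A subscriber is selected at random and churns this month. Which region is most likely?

East

Taking complements, P(churn | each) = North 0.042, South 0.02, East 0.27, Central 0.015, Coastal 0.015, West 0.19.
Compute prior × likelihood for every hypothesis:
  North: 0.41 × 0.042 = 0.01722
  South: 0.16 × 0.02 = 0.0032
  East: 0.22 × 0.27 = 0.0594
  Central: 0.08 × 0.015 = 0.0012
  Coastal: 0.03 × 0.015 = 0.00045
  West: 0.1 × 0.19 = 0.019
Total = 0.10047.
Largest term belongs to East, so East is most probable.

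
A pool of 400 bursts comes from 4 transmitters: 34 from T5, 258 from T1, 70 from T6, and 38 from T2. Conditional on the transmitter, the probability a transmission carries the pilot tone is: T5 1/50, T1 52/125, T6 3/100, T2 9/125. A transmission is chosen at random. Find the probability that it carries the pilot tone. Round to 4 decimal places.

Prior × likelihood for each hypothesis:
  T5: 0.085 × 0.02 = 0.0017
  T1: 0.645 × 0.416 = 0.26832
  T6: 0.175 × 0.03 = 0.00525
  T2: 0.095 × 0.072 = 0.00684
P(pilot) = 0.0017 + 0.26832 + 0.00525 + 0.00684 = 0.28211 → 0.2821.

0.2821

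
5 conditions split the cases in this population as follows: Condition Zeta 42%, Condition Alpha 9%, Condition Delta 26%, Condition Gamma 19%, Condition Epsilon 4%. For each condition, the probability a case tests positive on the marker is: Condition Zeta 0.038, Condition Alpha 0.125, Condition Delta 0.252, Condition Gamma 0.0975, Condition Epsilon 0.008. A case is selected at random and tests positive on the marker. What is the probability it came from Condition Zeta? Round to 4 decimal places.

Compute prior × likelihood for every hypothesis:
  Condition Zeta: 0.42 × 0.038 = 0.01596
  Condition Alpha: 0.09 × 0.125 = 0.01125
  Condition Delta: 0.26 × 0.252 = 0.06552
  Condition Gamma: 0.19 × 0.0975 = 0.018525
  Condition Epsilon: 0.04 × 0.008 = 0.00032
Normalizing constant = 0.111575.
P(Condition Zeta | evidence) = 0.01596 / 0.111575 ≈ 0.1430.

0.1430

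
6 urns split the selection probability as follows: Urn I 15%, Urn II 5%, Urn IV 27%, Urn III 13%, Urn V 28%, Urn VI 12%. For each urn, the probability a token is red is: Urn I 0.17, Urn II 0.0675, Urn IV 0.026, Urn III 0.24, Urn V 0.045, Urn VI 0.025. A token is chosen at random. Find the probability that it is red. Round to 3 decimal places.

Compute prior × likelihood for every hypothesis:
  Urn I: 0.15 × 0.17 = 0.0255
  Urn II: 0.05 × 0.0675 = 0.003375
  Urn IV: 0.27 × 0.026 = 0.00702
  Urn III: 0.13 × 0.24 = 0.0312
  Urn V: 0.28 × 0.045 = 0.0126
  Urn VI: 0.12 × 0.025 = 0.003
P(red) = 0.0255 + 0.003375 + 0.00702 + 0.0312 + 0.0126 + 0.003 = 0.082695 → 0.083.

0.083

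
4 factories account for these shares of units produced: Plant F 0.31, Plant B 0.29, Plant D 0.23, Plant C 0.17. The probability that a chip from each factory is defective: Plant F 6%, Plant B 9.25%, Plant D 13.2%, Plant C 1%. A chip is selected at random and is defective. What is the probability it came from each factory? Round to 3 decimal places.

Compute prior × likelihood for every hypothesis:
  Plant F: 0.31 × 0.06 = 0.0186
  Plant B: 0.29 × 0.0925 = 0.026825
  Plant D: 0.23 × 0.132 = 0.03036
  Plant C: 0.17 × 0.01 = 0.0017
Total = 0.077485.
P(Plant F | defective) = 0.0186/0.077485 ≈ 0.240
P(Plant B | defective) = 0.026825/0.077485 ≈ 0.346
P(Plant D | defective) = 0.03036/0.077485 ≈ 0.392
P(Plant C | defective) = 0.0017/0.077485 ≈ 0.022
(Check: 0.240+0.346+0.392+0.022 = 1.000.)

Plant F 0.240, Plant B 0.346, Plant D 0.392, Plant C 0.022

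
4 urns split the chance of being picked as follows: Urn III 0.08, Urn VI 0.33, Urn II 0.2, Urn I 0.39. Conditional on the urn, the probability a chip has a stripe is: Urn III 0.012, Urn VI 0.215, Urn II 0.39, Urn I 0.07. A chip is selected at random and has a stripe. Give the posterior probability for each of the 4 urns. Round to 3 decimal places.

Urn III 0.005, Urn VI 0.400, Urn II 0.440, Urn I 0.154

By Bayes' rule, posterior ∝ prior × likelihood:
  Urn III: 0.08 × 0.012 = 0.00096
  Urn VI: 0.33 × 0.215 = 0.07095
  Urn II: 0.2 × 0.39 = 0.078
  Urn I: 0.39 × 0.07 = 0.0273
Total = 0.17721.
P(Urn III | striped) = 0.00096/0.17721 ≈ 0.005
P(Urn VI | striped) = 0.07095/0.17721 ≈ 0.400
P(Urn II | striped) = 0.078/0.17721 ≈ 0.440
P(Urn I | striped) = 0.0273/0.17721 ≈ 0.154
(Check: 0.005+0.400+0.440+0.154 = 0.999.)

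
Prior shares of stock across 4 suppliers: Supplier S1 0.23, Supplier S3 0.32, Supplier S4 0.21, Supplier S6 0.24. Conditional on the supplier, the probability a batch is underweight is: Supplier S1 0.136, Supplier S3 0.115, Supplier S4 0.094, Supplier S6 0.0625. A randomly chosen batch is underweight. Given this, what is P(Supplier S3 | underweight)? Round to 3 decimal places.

By Bayes' rule, posterior ∝ prior × likelihood:
  Supplier S1: 0.23 × 0.136 = 0.03128
  Supplier S3: 0.32 × 0.115 = 0.0368
  Supplier S4: 0.21 × 0.094 = 0.01974
  Supplier S6: 0.24 × 0.0625 = 0.015
Total = 0.10282.
P(Supplier S3 | evidence) = 0.0368 / 0.10282 ≈ 0.358.

0.358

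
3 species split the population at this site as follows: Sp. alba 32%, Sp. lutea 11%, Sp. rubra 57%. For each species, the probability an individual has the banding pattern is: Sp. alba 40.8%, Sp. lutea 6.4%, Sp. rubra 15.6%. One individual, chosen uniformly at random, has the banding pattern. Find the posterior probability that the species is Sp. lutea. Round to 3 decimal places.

Prior × likelihood for each hypothesis:
  Sp. alba: 0.32 × 0.408 = 0.13056
  Sp. lutea: 0.11 × 0.064 = 0.00704
  Sp. rubra: 0.57 × 0.156 = 0.08892
Total = 0.22652.
P(Sp. lutea | evidence) = 0.00704 / 0.22652 ≈ 0.031.

0.031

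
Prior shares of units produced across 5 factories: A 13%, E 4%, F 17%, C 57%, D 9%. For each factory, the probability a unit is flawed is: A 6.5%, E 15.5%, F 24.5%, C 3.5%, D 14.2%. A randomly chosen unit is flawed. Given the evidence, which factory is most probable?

F

Prior × likelihood for each hypothesis:
  A: 0.13 × 0.065 = 0.00845
  E: 0.04 × 0.155 = 0.0062
  F: 0.17 × 0.245 = 0.04165
  C: 0.57 × 0.035 = 0.01995
  D: 0.09 × 0.142 = 0.01278
Sum = 0.08903.
Largest term belongs to F, so F is most probable.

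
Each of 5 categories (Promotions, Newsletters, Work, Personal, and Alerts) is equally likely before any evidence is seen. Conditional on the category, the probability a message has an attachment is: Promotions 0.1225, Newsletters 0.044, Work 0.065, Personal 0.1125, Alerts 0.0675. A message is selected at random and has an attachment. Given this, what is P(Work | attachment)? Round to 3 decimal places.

0.158

With a uniform prior (1/5 each), posterior ∝ likelihood:
  Promotions: 0.1225
  Newsletters: 0.044
  Work: 0.065
  Personal: 0.1125
  Alerts: 0.0675
Sum = 0.4115.
P(Work | evidence) = 0.065 / 0.4115 ≈ 0.158.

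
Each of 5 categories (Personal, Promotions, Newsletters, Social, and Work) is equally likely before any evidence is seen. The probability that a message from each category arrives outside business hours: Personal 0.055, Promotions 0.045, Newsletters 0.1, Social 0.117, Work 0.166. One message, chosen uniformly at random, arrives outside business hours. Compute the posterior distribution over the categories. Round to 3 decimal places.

With a uniform prior (1/5 each), posterior ∝ likelihood:
  Personal: 0.055
  Promotions: 0.045
  Newsletters: 0.1
  Social: 0.117
  Work: 0.166
Total = 0.483.
P(Personal | off-hours) = 0.055/0.483 ≈ 0.114
P(Promotions | off-hours) = 0.045/0.483 ≈ 0.093
P(Newsletters | off-hours) = 0.1/0.483 ≈ 0.207
P(Social | off-hours) = 0.117/0.483 ≈ 0.242
P(Work | off-hours) = 0.166/0.483 ≈ 0.344
(Check: 0.114+0.093+0.207+0.242+0.344 = 1.000.)

Personal 0.114, Promotions 0.093, Newsletters 0.207, Social 0.242, Work 0.344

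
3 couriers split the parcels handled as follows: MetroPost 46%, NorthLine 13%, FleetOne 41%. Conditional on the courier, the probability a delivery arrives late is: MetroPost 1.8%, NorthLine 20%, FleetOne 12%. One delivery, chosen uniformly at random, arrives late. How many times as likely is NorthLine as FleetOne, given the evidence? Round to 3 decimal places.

0.528

Unnormalized posteriors (prior × likelihood):
  MetroPost: 0.46 × 0.018 = 0.00828
  NorthLine: 0.13 × 0.2 = 0.026
  FleetOne: 0.41 × 0.12 = 0.0492
Sum = 0.08348.
The ratio is 0.026 / 0.0492 (the normalizer cancels) = 0.528.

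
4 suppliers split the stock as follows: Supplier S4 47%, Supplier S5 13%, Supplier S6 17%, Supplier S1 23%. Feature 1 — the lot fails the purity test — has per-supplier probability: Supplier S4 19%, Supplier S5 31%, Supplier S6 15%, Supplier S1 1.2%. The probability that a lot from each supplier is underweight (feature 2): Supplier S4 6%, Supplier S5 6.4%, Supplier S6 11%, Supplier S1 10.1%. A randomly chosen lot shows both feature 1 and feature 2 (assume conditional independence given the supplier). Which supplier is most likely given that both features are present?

Compute prior × likelihood for every hypothesis:
  Supplier S4: 0.47 × 0.19 × 0.06 = 0.005358
  Supplier S5: 0.13 × 0.31 × 0.064 = 0.0025792
  Supplier S6: 0.17 × 0.15 × 0.11 = 0.002805
  Supplier S1: 0.23 × 0.012 × 0.101 = 0.00027876
Total = 0.01102096.
Largest term belongs to Supplier S4, so Supplier S4 is most probable.

Supplier S4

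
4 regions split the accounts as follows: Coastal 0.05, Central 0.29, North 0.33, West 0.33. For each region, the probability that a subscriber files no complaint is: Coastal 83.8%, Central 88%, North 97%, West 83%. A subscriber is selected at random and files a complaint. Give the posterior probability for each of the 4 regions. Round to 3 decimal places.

Taking complements, P(complaint | each) = Coastal 0.162, Central 0.12, North 0.03, West 0.17.
By Bayes' rule, posterior ∝ prior × likelihood:
  Coastal: 0.05 × 0.162 = 0.0081
  Central: 0.29 × 0.12 = 0.0348
  North: 0.33 × 0.03 = 0.0099
  West: 0.33 × 0.17 = 0.0561
Normalizing constant = 0.1089.
P(Coastal | complaint) = 0.0081/0.1089 ≈ 0.074
P(Central | complaint) = 0.0348/0.1089 ≈ 0.320
P(North | complaint) = 0.0099/0.1089 ≈ 0.091
P(West | complaint) = 0.0561/0.1089 ≈ 0.515

Coastal 0.074, Central 0.320, North 0.091, West 0.515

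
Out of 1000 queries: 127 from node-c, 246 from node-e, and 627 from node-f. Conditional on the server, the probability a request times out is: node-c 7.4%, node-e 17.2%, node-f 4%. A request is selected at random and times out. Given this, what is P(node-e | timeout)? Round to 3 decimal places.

0.551

Compute prior × likelihood for every hypothesis:
  node-c: 0.127 × 0.074 = 0.009398
  node-e: 0.246 × 0.172 = 0.042312
  node-f: 0.627 × 0.04 = 0.02508
Normalizing constant = 0.07679.
P(node-e | evidence) = 0.042312 / 0.07679 ≈ 0.551.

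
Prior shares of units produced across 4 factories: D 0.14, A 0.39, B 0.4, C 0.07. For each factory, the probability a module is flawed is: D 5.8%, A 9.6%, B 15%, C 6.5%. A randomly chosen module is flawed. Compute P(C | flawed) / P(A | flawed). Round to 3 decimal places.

0.122

By Bayes' rule, posterior ∝ prior × likelihood:
  D: 0.14 × 0.058 = 0.00812
  A: 0.39 × 0.096 = 0.03744
  B: 0.4 × 0.15 = 0.06
  C: 0.07 × 0.065 = 0.00455
Total = 0.11011.
The ratio is 0.00455 / 0.03744 (the normalizer cancels) = 0.122.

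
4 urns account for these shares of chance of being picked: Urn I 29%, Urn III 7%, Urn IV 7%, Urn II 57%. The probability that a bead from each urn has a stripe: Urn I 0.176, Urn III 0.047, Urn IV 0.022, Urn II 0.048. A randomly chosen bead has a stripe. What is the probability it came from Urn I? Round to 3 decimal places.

Prior × likelihood for each hypothesis:
  Urn I: 0.29 × 0.176 = 0.05104
  Urn III: 0.07 × 0.047 = 0.00329
  Urn IV: 0.07 × 0.022 = 0.00154
  Urn II: 0.57 × 0.048 = 0.02736
Normalizing constant = 0.08323.
P(Urn I | evidence) = 0.05104 / 0.08323 ≈ 0.613.

0.613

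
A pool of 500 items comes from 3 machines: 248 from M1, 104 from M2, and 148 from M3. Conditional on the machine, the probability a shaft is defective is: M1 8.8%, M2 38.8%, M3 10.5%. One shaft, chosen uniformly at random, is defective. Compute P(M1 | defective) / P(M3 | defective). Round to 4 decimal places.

1.4044

Prior × likelihood for each hypothesis:
  M1: 0.496 × 0.088 = 0.043648
  M2: 0.208 × 0.388 = 0.080704
  M3: 0.296 × 0.105 = 0.03108
Normalizing constant = 0.155432.
The ratio is 0.043648 / 0.03108 (the normalizer cancels) = 1.4044.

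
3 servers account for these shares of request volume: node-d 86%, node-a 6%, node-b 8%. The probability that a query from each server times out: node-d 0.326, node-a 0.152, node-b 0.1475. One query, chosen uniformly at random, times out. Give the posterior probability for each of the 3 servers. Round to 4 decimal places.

Prior × likelihood for each hypothesis:
  node-d: 0.86 × 0.326 = 0.28036
  node-a: 0.06 × 0.152 = 0.00912
  node-b: 0.08 × 0.1475 = 0.0118
Normalizing constant = 0.30128.
P(node-d | timeout) = 0.28036/0.30128 ≈ 0.9306
P(node-a | timeout) = 0.00912/0.30128 ≈ 0.0303
P(node-b | timeout) = 0.0118/0.30128 ≈ 0.0392

node-d 0.9306, node-a 0.0303, node-b 0.0392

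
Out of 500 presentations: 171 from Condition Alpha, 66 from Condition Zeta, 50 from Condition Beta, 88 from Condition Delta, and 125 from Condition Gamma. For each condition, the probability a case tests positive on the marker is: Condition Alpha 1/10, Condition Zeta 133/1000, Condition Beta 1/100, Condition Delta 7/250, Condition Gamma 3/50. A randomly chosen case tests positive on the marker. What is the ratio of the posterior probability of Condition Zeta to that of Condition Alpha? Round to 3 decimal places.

Compute prior × likelihood for every hypothesis:
  Condition Alpha: 0.342 × 0.1 = 0.0342
  Condition Zeta: 0.132 × 0.133 = 0.017556
  Condition Beta: 0.1 × 0.01 = 0.001
  Condition Delta: 0.176 × 0.028 = 0.004928
  Condition Gamma: 0.25 × 0.06 = 0.015
Total = 0.072684.
The ratio is 0.017556 / 0.0342 (the normalizer cancels) = 0.513.

0.513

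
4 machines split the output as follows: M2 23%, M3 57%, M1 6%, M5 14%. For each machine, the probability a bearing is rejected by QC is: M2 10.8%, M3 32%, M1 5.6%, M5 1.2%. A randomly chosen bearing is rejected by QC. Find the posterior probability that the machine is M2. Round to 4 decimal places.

Prior × likelihood for each hypothesis:
  M2: 0.23 × 0.108 = 0.02484
  M3: 0.57 × 0.32 = 0.1824
  M1: 0.06 × 0.056 = 0.00336
  M5: 0.14 × 0.012 = 0.00168
Sum = 0.21228.
P(M2 | evidence) = 0.02484 / 0.21228 ≈ 0.1170.

0.1170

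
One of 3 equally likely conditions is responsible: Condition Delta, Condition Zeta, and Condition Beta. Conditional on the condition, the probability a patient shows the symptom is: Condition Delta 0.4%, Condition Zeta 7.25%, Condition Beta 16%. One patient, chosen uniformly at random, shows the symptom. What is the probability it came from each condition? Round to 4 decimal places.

Condition Delta 0.0169, Condition Zeta 0.3066, Condition Beta 0.6765

With a uniform prior (1/3 each), posterior ∝ likelihood:
  Condition Delta: 0.004
  Condition Zeta: 0.0725
  Condition Beta: 0.16
Total = 0.2365.
P(Condition Delta | symptomatic) = 0.004/0.2365 ≈ 0.0169
P(Condition Zeta | symptomatic) = 0.0725/0.2365 ≈ 0.3066
P(Condition Beta | symptomatic) = 0.16/0.2365 ≈ 0.6765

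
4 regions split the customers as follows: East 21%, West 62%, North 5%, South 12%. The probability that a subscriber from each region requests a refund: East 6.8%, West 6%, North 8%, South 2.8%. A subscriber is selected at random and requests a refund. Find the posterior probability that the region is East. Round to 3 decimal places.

0.243

By Bayes' rule, posterior ∝ prior × likelihood:
  East: 0.21 × 0.068 = 0.01428
  West: 0.62 × 0.06 = 0.0372
  North: 0.05 × 0.08 = 0.004
  South: 0.12 × 0.028 = 0.00336
Total = 0.05884.
P(East | evidence) = 0.01428 / 0.05884 ≈ 0.243.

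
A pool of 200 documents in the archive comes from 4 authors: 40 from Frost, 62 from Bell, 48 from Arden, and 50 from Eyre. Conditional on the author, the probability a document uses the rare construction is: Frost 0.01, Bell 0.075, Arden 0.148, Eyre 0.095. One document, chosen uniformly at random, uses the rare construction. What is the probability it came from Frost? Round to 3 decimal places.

By Bayes' rule, posterior ∝ prior × likelihood:
  Frost: 0.2 × 0.01 = 0.002
  Bell: 0.31 × 0.075 = 0.02325
  Arden: 0.24 × 0.148 = 0.03552
  Eyre: 0.25 × 0.095 = 0.02375
Normalizing constant = 0.08452.
P(Frost | evidence) = 0.002 / 0.08452 ≈ 0.024.

0.024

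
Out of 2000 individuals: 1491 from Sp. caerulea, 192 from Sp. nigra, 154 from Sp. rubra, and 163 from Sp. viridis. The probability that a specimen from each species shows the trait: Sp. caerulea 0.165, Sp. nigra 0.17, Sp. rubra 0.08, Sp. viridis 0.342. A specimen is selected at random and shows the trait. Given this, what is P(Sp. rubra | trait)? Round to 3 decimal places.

0.036

Compute prior × likelihood for every hypothesis:
  Sp. caerulea: 0.7455 × 0.165 = 0.1230075
  Sp. nigra: 0.096 × 0.17 = 0.01632
  Sp. rubra: 0.077 × 0.08 = 0.00616
  Sp. viridis: 0.0815 × 0.342 = 0.027873
Sum = 0.1733605.
P(Sp. rubra | evidence) = 0.00616 / 0.1733605 ≈ 0.036.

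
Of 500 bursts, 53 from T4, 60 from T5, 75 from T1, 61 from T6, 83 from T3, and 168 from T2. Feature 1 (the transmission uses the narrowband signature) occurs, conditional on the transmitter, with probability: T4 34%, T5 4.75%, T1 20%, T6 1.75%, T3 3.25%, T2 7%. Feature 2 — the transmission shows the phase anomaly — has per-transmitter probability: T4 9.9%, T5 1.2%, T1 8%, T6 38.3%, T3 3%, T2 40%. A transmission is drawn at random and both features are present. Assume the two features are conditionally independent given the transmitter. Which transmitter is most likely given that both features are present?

T2

By Bayes' rule, posterior ∝ prior × likelihood:
  T4: 0.106 × 0.34 × 0.099 = 0.00356796
  T5: 0.12 × 0.0475 × 0.012 = 0.0000684
  T1: 0.15 × 0.2 × 0.08 = 0.0024
  T6: 0.122 × 0.0175 × 0.383 = 0.000817705
  T3: 0.166 × 0.0325 × 0.03 = 0.00016185
  T2: 0.336 × 0.07 × 0.4 = 0.009408
Sum = 0.016423915.
Largest term belongs to T2, so T2 is most probable.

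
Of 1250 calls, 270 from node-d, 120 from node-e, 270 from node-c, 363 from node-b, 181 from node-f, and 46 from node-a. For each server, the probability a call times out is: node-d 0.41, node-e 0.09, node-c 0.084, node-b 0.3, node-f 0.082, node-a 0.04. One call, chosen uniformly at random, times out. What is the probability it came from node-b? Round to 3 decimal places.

0.404

By Bayes' rule, posterior ∝ prior × likelihood:
  node-d: 0.216 × 0.41 = 0.08856
  node-e: 0.096 × 0.09 = 0.00864
  node-c: 0.216 × 0.084 = 0.018144
  node-b: 0.2904 × 0.3 = 0.08712
  node-f: 0.1448 × 0.082 = 0.0118736
  node-a: 0.0368 × 0.04 = 0.001472
Sum = 0.2158096.
P(node-b | evidence) = 0.08712 / 0.2158096 ≈ 0.404.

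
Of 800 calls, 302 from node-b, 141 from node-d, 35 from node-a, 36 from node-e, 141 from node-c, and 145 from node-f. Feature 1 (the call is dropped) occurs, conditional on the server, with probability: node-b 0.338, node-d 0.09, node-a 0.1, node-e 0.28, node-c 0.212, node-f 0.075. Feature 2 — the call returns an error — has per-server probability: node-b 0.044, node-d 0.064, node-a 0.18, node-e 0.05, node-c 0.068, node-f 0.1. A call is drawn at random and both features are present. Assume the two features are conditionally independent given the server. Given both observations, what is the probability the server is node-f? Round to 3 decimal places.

Compute prior × likelihood for every hypothesis:
  node-b: 0.3775 × 0.338 × 0.044 = 0.00561418
  node-d: 0.17625 × 0.09 × 0.064 = 0.0010152
  node-a: 0.04375 × 0.1 × 0.18 = 0.0007875
  node-e: 0.045 × 0.28 × 0.05 = 0.00063
  node-c: 0.17625 × 0.212 × 0.068 = 0.00254082
  node-f: 0.18125 × 0.075 × 0.1 = 0.001359375
Sum = 0.011947075.
P(node-f | evidence) = 0.001359375 / 0.011947075 ≈ 0.114.

0.114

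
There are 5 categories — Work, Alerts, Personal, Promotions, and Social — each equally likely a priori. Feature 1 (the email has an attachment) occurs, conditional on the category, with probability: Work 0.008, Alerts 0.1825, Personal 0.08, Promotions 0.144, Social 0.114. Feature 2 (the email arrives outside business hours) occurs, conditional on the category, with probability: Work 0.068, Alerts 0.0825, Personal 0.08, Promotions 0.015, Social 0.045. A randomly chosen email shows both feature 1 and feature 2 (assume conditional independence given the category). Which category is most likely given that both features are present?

Alerts

Since the prior is uniform, the posterior is proportional to the likelihood:
  Work: 0.008 × 0.068 = 0.000544
  Alerts: 0.1825 × 0.0825 = 0.01505625
  Personal: 0.08 × 0.08 = 0.0064
  Promotions: 0.144 × 0.015 = 0.00216
  Social: 0.114 × 0.045 = 0.00513
Total = 0.02929025.
Largest term belongs to Alerts, so Alerts is most probable.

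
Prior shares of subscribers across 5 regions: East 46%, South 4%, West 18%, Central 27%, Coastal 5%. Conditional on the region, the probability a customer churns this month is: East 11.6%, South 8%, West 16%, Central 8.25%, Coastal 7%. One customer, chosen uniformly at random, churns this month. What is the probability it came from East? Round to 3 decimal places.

Compute prior × likelihood for every hypothesis:
  East: 0.46 × 0.116 = 0.05336
  South: 0.04 × 0.08 = 0.0032
  West: 0.18 × 0.16 = 0.0288
  Central: 0.27 × 0.0825 = 0.022275
  Coastal: 0.05 × 0.07 = 0.0035
Normalizing constant = 0.111135.
P(East | evidence) = 0.05336 / 0.111135 ≈ 0.480.

0.480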